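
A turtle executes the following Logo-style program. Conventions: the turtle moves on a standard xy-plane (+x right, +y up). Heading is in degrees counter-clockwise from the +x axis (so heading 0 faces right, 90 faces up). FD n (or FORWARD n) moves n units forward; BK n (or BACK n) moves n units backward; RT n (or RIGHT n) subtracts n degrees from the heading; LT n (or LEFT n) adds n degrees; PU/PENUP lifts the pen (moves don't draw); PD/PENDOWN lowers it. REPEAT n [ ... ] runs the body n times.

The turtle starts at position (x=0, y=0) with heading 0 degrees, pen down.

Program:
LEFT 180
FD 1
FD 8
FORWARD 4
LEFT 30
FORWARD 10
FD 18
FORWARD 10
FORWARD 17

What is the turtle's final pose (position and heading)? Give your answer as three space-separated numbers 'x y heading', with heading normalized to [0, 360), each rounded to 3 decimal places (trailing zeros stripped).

Answer: -60.631 -27.5 210

Derivation:
Executing turtle program step by step:
Start: pos=(0,0), heading=0, pen down
LT 180: heading 0 -> 180
FD 1: (0,0) -> (-1,0) [heading=180, draw]
FD 8: (-1,0) -> (-9,0) [heading=180, draw]
FD 4: (-9,0) -> (-13,0) [heading=180, draw]
LT 30: heading 180 -> 210
FD 10: (-13,0) -> (-21.66,-5) [heading=210, draw]
FD 18: (-21.66,-5) -> (-37.249,-14) [heading=210, draw]
FD 10: (-37.249,-14) -> (-45.909,-19) [heading=210, draw]
FD 17: (-45.909,-19) -> (-60.631,-27.5) [heading=210, draw]
Final: pos=(-60.631,-27.5), heading=210, 7 segment(s) drawn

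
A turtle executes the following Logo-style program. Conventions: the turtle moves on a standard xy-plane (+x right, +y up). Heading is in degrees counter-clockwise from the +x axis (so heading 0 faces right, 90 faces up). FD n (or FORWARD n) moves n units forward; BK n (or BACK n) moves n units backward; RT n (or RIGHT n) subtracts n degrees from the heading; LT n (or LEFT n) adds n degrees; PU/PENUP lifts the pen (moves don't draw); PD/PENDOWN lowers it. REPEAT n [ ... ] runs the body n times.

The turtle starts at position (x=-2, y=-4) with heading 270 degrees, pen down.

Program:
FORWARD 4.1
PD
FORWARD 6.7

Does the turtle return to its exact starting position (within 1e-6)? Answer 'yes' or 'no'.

Executing turtle program step by step:
Start: pos=(-2,-4), heading=270, pen down
FD 4.1: (-2,-4) -> (-2,-8.1) [heading=270, draw]
PD: pen down
FD 6.7: (-2,-8.1) -> (-2,-14.8) [heading=270, draw]
Final: pos=(-2,-14.8), heading=270, 2 segment(s) drawn

Start position: (-2, -4)
Final position: (-2, -14.8)
Distance = 10.8; >= 1e-6 -> NOT closed

Answer: no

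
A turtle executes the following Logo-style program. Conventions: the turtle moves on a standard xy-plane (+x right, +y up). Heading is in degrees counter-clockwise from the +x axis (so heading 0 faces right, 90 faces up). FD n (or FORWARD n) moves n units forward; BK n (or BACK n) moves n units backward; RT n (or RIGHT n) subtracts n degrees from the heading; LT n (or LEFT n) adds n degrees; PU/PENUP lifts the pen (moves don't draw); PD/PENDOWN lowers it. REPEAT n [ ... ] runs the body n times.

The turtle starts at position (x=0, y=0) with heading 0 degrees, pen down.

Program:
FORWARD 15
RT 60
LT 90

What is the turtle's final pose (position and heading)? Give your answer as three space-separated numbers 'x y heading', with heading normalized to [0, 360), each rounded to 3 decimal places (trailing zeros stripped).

Executing turtle program step by step:
Start: pos=(0,0), heading=0, pen down
FD 15: (0,0) -> (15,0) [heading=0, draw]
RT 60: heading 0 -> 300
LT 90: heading 300 -> 30
Final: pos=(15,0), heading=30, 1 segment(s) drawn

Answer: 15 0 30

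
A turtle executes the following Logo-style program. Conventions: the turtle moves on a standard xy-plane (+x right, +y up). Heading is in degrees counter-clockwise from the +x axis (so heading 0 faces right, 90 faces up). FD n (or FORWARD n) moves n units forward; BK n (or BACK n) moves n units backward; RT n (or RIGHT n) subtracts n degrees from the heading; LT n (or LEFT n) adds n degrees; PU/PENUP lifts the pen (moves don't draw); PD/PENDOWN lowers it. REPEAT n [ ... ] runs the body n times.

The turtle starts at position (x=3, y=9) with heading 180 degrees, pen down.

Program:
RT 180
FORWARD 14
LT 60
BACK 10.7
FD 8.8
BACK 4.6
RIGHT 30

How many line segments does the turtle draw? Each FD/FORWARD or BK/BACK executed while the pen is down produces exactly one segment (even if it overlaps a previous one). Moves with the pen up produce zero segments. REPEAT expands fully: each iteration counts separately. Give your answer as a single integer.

Answer: 4

Derivation:
Executing turtle program step by step:
Start: pos=(3,9), heading=180, pen down
RT 180: heading 180 -> 0
FD 14: (3,9) -> (17,9) [heading=0, draw]
LT 60: heading 0 -> 60
BK 10.7: (17,9) -> (11.65,-0.266) [heading=60, draw]
FD 8.8: (11.65,-0.266) -> (16.05,7.355) [heading=60, draw]
BK 4.6: (16.05,7.355) -> (13.75,3.371) [heading=60, draw]
RT 30: heading 60 -> 30
Final: pos=(13.75,3.371), heading=30, 4 segment(s) drawn
Segments drawn: 4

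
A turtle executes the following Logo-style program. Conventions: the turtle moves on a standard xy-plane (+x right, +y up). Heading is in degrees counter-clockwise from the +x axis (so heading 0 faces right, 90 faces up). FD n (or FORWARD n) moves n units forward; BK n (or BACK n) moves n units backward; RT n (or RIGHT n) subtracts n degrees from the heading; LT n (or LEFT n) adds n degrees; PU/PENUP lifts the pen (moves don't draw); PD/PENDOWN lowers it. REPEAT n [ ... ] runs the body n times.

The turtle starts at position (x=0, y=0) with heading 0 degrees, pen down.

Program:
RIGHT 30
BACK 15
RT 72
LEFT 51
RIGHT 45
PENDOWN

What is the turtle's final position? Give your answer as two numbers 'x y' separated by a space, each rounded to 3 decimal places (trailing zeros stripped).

Executing turtle program step by step:
Start: pos=(0,0), heading=0, pen down
RT 30: heading 0 -> 330
BK 15: (0,0) -> (-12.99,7.5) [heading=330, draw]
RT 72: heading 330 -> 258
LT 51: heading 258 -> 309
RT 45: heading 309 -> 264
PD: pen down
Final: pos=(-12.99,7.5), heading=264, 1 segment(s) drawn

Answer: -12.99 7.5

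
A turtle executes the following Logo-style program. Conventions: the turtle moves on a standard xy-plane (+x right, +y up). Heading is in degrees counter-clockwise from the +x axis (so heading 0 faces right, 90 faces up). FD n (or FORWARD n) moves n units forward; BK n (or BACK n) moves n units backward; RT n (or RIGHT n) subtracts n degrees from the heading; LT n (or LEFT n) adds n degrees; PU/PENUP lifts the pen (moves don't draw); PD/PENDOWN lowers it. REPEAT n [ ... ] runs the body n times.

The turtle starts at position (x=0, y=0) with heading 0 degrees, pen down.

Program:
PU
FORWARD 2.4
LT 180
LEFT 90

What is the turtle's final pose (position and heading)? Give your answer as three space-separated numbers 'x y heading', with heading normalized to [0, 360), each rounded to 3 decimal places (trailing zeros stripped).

Answer: 2.4 0 270

Derivation:
Executing turtle program step by step:
Start: pos=(0,0), heading=0, pen down
PU: pen up
FD 2.4: (0,0) -> (2.4,0) [heading=0, move]
LT 180: heading 0 -> 180
LT 90: heading 180 -> 270
Final: pos=(2.4,0), heading=270, 0 segment(s) drawn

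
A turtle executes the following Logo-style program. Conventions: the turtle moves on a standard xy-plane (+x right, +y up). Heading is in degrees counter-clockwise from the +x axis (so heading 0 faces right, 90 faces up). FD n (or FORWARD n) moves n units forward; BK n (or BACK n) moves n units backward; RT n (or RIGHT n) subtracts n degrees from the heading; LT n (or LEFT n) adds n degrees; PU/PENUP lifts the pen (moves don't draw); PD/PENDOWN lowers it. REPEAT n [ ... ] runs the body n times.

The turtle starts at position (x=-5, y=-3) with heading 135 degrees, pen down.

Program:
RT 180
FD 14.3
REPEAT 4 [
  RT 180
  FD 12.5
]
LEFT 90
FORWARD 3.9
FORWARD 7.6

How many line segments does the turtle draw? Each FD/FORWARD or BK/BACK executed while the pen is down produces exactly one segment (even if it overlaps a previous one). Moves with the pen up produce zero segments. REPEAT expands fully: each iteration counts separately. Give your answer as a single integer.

Answer: 7

Derivation:
Executing turtle program step by step:
Start: pos=(-5,-3), heading=135, pen down
RT 180: heading 135 -> 315
FD 14.3: (-5,-3) -> (5.112,-13.112) [heading=315, draw]
REPEAT 4 [
  -- iteration 1/4 --
  RT 180: heading 315 -> 135
  FD 12.5: (5.112,-13.112) -> (-3.727,-4.273) [heading=135, draw]
  -- iteration 2/4 --
  RT 180: heading 135 -> 315
  FD 12.5: (-3.727,-4.273) -> (5.112,-13.112) [heading=315, draw]
  -- iteration 3/4 --
  RT 180: heading 315 -> 135
  FD 12.5: (5.112,-13.112) -> (-3.727,-4.273) [heading=135, draw]
  -- iteration 4/4 --
  RT 180: heading 135 -> 315
  FD 12.5: (-3.727,-4.273) -> (5.112,-13.112) [heading=315, draw]
]
LT 90: heading 315 -> 45
FD 3.9: (5.112,-13.112) -> (7.869,-10.354) [heading=45, draw]
FD 7.6: (7.869,-10.354) -> (13.243,-4.98) [heading=45, draw]
Final: pos=(13.243,-4.98), heading=45, 7 segment(s) drawn
Segments drawn: 7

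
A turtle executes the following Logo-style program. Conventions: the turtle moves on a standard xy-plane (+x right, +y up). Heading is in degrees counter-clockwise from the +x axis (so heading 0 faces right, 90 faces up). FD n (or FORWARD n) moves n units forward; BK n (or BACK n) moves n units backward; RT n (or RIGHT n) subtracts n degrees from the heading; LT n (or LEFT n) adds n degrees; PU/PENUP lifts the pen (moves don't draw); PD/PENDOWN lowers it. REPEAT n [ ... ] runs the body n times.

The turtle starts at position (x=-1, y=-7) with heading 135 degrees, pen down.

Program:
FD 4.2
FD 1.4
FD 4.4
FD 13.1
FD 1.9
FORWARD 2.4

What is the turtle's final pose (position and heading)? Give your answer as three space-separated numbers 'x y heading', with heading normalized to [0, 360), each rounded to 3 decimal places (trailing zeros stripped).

Executing turtle program step by step:
Start: pos=(-1,-7), heading=135, pen down
FD 4.2: (-1,-7) -> (-3.97,-4.03) [heading=135, draw]
FD 1.4: (-3.97,-4.03) -> (-4.96,-3.04) [heading=135, draw]
FD 4.4: (-4.96,-3.04) -> (-8.071,0.071) [heading=135, draw]
FD 13.1: (-8.071,0.071) -> (-17.334,9.334) [heading=135, draw]
FD 1.9: (-17.334,9.334) -> (-18.678,10.678) [heading=135, draw]
FD 2.4: (-18.678,10.678) -> (-20.375,12.375) [heading=135, draw]
Final: pos=(-20.375,12.375), heading=135, 6 segment(s) drawn

Answer: -20.375 12.375 135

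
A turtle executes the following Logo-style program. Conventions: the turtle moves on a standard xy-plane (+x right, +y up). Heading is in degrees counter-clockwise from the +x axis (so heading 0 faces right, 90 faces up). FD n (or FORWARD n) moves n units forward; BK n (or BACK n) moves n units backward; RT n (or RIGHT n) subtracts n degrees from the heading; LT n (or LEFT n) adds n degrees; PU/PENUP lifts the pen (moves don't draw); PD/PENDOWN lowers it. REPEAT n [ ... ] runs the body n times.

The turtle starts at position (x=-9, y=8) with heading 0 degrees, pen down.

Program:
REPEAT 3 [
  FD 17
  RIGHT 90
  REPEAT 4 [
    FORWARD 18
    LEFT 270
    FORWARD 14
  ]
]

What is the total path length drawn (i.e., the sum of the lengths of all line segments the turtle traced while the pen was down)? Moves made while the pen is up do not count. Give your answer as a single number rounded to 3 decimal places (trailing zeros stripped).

Executing turtle program step by step:
Start: pos=(-9,8), heading=0, pen down
REPEAT 3 [
  -- iteration 1/3 --
  FD 17: (-9,8) -> (8,8) [heading=0, draw]
  RT 90: heading 0 -> 270
  REPEAT 4 [
    -- iteration 1/4 --
    FD 18: (8,8) -> (8,-10) [heading=270, draw]
    LT 270: heading 270 -> 180
    FD 14: (8,-10) -> (-6,-10) [heading=180, draw]
    -- iteration 2/4 --
    FD 18: (-6,-10) -> (-24,-10) [heading=180, draw]
    LT 270: heading 180 -> 90
    FD 14: (-24,-10) -> (-24,4) [heading=90, draw]
    -- iteration 3/4 --
    FD 18: (-24,4) -> (-24,22) [heading=90, draw]
    LT 270: heading 90 -> 0
    FD 14: (-24,22) -> (-10,22) [heading=0, draw]
    -- iteration 4/4 --
    FD 18: (-10,22) -> (8,22) [heading=0, draw]
    LT 270: heading 0 -> 270
    FD 14: (8,22) -> (8,8) [heading=270, draw]
  ]
  -- iteration 2/3 --
  FD 17: (8,8) -> (8,-9) [heading=270, draw]
  RT 90: heading 270 -> 180
  REPEAT 4 [
    -- iteration 1/4 --
    FD 18: (8,-9) -> (-10,-9) [heading=180, draw]
    LT 270: heading 180 -> 90
    FD 14: (-10,-9) -> (-10,5) [heading=90, draw]
    -- iteration 2/4 --
    FD 18: (-10,5) -> (-10,23) [heading=90, draw]
    LT 270: heading 90 -> 0
    FD 14: (-10,23) -> (4,23) [heading=0, draw]
    -- iteration 3/4 --
    FD 18: (4,23) -> (22,23) [heading=0, draw]
    LT 270: heading 0 -> 270
    FD 14: (22,23) -> (22,9) [heading=270, draw]
    -- iteration 4/4 --
    FD 18: (22,9) -> (22,-9) [heading=270, draw]
    LT 270: heading 270 -> 180
    FD 14: (22,-9) -> (8,-9) [heading=180, draw]
  ]
  -- iteration 3/3 --
  FD 17: (8,-9) -> (-9,-9) [heading=180, draw]
  RT 90: heading 180 -> 90
  REPEAT 4 [
    -- iteration 1/4 --
    FD 18: (-9,-9) -> (-9,9) [heading=90, draw]
    LT 270: heading 90 -> 0
    FD 14: (-9,9) -> (5,9) [heading=0, draw]
    -- iteration 2/4 --
    FD 18: (5,9) -> (23,9) [heading=0, draw]
    LT 270: heading 0 -> 270
    FD 14: (23,9) -> (23,-5) [heading=270, draw]
    -- iteration 3/4 --
    FD 18: (23,-5) -> (23,-23) [heading=270, draw]
    LT 270: heading 270 -> 180
    FD 14: (23,-23) -> (9,-23) [heading=180, draw]
    -- iteration 4/4 --
    FD 18: (9,-23) -> (-9,-23) [heading=180, draw]
    LT 270: heading 180 -> 90
    FD 14: (-9,-23) -> (-9,-9) [heading=90, draw]
  ]
]
Final: pos=(-9,-9), heading=90, 27 segment(s) drawn

Segment lengths:
  seg 1: (-9,8) -> (8,8), length = 17
  seg 2: (8,8) -> (8,-10), length = 18
  seg 3: (8,-10) -> (-6,-10), length = 14
  seg 4: (-6,-10) -> (-24,-10), length = 18
  seg 5: (-24,-10) -> (-24,4), length = 14
  seg 6: (-24,4) -> (-24,22), length = 18
  seg 7: (-24,22) -> (-10,22), length = 14
  seg 8: (-10,22) -> (8,22), length = 18
  seg 9: (8,22) -> (8,8), length = 14
  seg 10: (8,8) -> (8,-9), length = 17
  seg 11: (8,-9) -> (-10,-9), length = 18
  seg 12: (-10,-9) -> (-10,5), length = 14
  seg 13: (-10,5) -> (-10,23), length = 18
  seg 14: (-10,23) -> (4,23), length = 14
  seg 15: (4,23) -> (22,23), length = 18
  seg 16: (22,23) -> (22,9), length = 14
  seg 17: (22,9) -> (22,-9), length = 18
  seg 18: (22,-9) -> (8,-9), length = 14
  seg 19: (8,-9) -> (-9,-9), length = 17
  seg 20: (-9,-9) -> (-9,9), length = 18
  seg 21: (-9,9) -> (5,9), length = 14
  seg 22: (5,9) -> (23,9), length = 18
  seg 23: (23,9) -> (23,-5), length = 14
  seg 24: (23,-5) -> (23,-23), length = 18
  seg 25: (23,-23) -> (9,-23), length = 14
  seg 26: (9,-23) -> (-9,-23), length = 18
  seg 27: (-9,-23) -> (-9,-9), length = 14
Total = 435

Answer: 435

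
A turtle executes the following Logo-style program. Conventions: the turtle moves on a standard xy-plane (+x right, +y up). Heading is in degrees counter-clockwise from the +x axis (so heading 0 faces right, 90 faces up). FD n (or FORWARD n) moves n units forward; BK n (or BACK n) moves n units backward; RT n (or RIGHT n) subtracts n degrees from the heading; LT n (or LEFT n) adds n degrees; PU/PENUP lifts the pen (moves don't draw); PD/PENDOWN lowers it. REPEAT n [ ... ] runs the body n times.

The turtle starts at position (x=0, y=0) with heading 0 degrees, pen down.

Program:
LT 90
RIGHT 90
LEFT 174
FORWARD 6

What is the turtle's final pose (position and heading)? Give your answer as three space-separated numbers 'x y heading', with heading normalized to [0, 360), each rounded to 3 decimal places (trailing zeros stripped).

Executing turtle program step by step:
Start: pos=(0,0), heading=0, pen down
LT 90: heading 0 -> 90
RT 90: heading 90 -> 0
LT 174: heading 0 -> 174
FD 6: (0,0) -> (-5.967,0.627) [heading=174, draw]
Final: pos=(-5.967,0.627), heading=174, 1 segment(s) drawn

Answer: -5.967 0.627 174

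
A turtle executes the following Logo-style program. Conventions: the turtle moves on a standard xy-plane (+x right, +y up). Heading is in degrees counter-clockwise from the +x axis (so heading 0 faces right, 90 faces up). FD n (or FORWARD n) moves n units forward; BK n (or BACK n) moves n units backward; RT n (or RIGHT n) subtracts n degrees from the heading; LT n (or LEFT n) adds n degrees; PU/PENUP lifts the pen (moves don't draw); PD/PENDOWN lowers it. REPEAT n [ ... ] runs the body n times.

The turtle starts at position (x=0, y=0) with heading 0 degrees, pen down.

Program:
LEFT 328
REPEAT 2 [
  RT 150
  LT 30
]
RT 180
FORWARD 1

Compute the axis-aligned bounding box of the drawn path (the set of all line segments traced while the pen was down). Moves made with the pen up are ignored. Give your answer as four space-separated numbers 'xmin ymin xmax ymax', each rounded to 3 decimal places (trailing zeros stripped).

Executing turtle program step by step:
Start: pos=(0,0), heading=0, pen down
LT 328: heading 0 -> 328
REPEAT 2 [
  -- iteration 1/2 --
  RT 150: heading 328 -> 178
  LT 30: heading 178 -> 208
  -- iteration 2/2 --
  RT 150: heading 208 -> 58
  LT 30: heading 58 -> 88
]
RT 180: heading 88 -> 268
FD 1: (0,0) -> (-0.035,-0.999) [heading=268, draw]
Final: pos=(-0.035,-0.999), heading=268, 1 segment(s) drawn

Segment endpoints: x in {-0.035, 0}, y in {-0.999, 0}
xmin=-0.035, ymin=-0.999, xmax=0, ymax=0

Answer: -0.035 -0.999 0 0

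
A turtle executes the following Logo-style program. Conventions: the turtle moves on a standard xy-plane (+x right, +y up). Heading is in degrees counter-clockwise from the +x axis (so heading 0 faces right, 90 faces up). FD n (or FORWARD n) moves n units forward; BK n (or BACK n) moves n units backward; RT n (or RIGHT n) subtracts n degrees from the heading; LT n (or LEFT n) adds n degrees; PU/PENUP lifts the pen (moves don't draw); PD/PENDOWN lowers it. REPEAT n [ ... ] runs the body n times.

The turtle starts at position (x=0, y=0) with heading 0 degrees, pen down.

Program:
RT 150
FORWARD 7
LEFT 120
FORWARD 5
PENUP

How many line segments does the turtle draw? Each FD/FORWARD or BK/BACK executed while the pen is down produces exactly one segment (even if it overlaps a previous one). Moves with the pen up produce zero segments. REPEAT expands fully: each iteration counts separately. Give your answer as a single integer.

Executing turtle program step by step:
Start: pos=(0,0), heading=0, pen down
RT 150: heading 0 -> 210
FD 7: (0,0) -> (-6.062,-3.5) [heading=210, draw]
LT 120: heading 210 -> 330
FD 5: (-6.062,-3.5) -> (-1.732,-6) [heading=330, draw]
PU: pen up
Final: pos=(-1.732,-6), heading=330, 2 segment(s) drawn
Segments drawn: 2

Answer: 2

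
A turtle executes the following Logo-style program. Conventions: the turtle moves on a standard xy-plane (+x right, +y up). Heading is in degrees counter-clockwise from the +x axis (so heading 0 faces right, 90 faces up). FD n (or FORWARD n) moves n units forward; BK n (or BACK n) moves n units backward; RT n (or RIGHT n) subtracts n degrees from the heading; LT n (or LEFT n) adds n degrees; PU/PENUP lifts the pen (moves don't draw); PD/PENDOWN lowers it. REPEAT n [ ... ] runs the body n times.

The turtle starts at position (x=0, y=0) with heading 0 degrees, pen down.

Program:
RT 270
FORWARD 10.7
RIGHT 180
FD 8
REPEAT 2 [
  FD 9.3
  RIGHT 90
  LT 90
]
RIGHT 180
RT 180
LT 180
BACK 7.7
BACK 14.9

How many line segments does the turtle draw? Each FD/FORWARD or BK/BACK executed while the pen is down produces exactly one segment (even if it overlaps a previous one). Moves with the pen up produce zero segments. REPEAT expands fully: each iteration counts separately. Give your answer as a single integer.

Executing turtle program step by step:
Start: pos=(0,0), heading=0, pen down
RT 270: heading 0 -> 90
FD 10.7: (0,0) -> (0,10.7) [heading=90, draw]
RT 180: heading 90 -> 270
FD 8: (0,10.7) -> (0,2.7) [heading=270, draw]
REPEAT 2 [
  -- iteration 1/2 --
  FD 9.3: (0,2.7) -> (0,-6.6) [heading=270, draw]
  RT 90: heading 270 -> 180
  LT 90: heading 180 -> 270
  -- iteration 2/2 --
  FD 9.3: (0,-6.6) -> (0,-15.9) [heading=270, draw]
  RT 90: heading 270 -> 180
  LT 90: heading 180 -> 270
]
RT 180: heading 270 -> 90
RT 180: heading 90 -> 270
LT 180: heading 270 -> 90
BK 7.7: (0,-15.9) -> (0,-23.6) [heading=90, draw]
BK 14.9: (0,-23.6) -> (0,-38.5) [heading=90, draw]
Final: pos=(0,-38.5), heading=90, 6 segment(s) drawn
Segments drawn: 6

Answer: 6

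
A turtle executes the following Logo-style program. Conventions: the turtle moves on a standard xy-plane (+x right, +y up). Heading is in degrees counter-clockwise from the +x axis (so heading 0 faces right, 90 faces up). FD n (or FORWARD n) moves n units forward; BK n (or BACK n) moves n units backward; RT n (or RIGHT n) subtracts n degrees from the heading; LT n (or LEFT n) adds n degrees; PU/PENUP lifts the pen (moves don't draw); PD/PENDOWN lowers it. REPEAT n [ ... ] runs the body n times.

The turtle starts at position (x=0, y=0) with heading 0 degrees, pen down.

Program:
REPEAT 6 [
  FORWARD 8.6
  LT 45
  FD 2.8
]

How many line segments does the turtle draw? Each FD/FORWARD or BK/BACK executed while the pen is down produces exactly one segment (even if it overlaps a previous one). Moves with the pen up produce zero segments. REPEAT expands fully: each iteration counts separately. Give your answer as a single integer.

Answer: 12

Derivation:
Executing turtle program step by step:
Start: pos=(0,0), heading=0, pen down
REPEAT 6 [
  -- iteration 1/6 --
  FD 8.6: (0,0) -> (8.6,0) [heading=0, draw]
  LT 45: heading 0 -> 45
  FD 2.8: (8.6,0) -> (10.58,1.98) [heading=45, draw]
  -- iteration 2/6 --
  FD 8.6: (10.58,1.98) -> (16.661,8.061) [heading=45, draw]
  LT 45: heading 45 -> 90
  FD 2.8: (16.661,8.061) -> (16.661,10.861) [heading=90, draw]
  -- iteration 3/6 --
  FD 8.6: (16.661,10.861) -> (16.661,19.461) [heading=90, draw]
  LT 45: heading 90 -> 135
  FD 2.8: (16.661,19.461) -> (14.681,21.441) [heading=135, draw]
  -- iteration 4/6 --
  FD 8.6: (14.681,21.441) -> (8.6,27.522) [heading=135, draw]
  LT 45: heading 135 -> 180
  FD 2.8: (8.6,27.522) -> (5.8,27.522) [heading=180, draw]
  -- iteration 5/6 --
  FD 8.6: (5.8,27.522) -> (-2.8,27.522) [heading=180, draw]
  LT 45: heading 180 -> 225
  FD 2.8: (-2.8,27.522) -> (-4.78,25.542) [heading=225, draw]
  -- iteration 6/6 --
  FD 8.6: (-4.78,25.542) -> (-10.861,19.461) [heading=225, draw]
  LT 45: heading 225 -> 270
  FD 2.8: (-10.861,19.461) -> (-10.861,16.661) [heading=270, draw]
]
Final: pos=(-10.861,16.661), heading=270, 12 segment(s) drawn
Segments drawn: 12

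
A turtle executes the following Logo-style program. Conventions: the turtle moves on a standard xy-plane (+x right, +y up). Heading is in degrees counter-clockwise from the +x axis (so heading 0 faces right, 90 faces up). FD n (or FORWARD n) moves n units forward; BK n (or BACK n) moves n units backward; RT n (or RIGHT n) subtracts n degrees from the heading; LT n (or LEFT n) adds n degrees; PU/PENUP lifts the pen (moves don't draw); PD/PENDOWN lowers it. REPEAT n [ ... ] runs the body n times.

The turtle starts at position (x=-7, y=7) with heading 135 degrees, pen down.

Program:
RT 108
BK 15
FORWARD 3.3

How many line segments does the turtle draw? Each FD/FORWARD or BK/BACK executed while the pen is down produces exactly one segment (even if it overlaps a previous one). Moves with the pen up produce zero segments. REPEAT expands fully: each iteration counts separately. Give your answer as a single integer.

Executing turtle program step by step:
Start: pos=(-7,7), heading=135, pen down
RT 108: heading 135 -> 27
BK 15: (-7,7) -> (-20.365,0.19) [heading=27, draw]
FD 3.3: (-20.365,0.19) -> (-17.425,1.688) [heading=27, draw]
Final: pos=(-17.425,1.688), heading=27, 2 segment(s) drawn
Segments drawn: 2

Answer: 2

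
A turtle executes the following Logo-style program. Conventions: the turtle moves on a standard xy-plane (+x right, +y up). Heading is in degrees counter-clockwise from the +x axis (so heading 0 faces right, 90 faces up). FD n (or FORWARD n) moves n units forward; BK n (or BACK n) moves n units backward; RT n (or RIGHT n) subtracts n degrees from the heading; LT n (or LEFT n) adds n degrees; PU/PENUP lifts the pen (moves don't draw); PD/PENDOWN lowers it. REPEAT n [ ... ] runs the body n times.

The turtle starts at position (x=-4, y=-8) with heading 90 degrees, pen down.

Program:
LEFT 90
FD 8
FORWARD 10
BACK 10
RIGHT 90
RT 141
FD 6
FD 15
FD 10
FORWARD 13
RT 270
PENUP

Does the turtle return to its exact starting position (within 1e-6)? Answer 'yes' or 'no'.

Executing turtle program step by step:
Start: pos=(-4,-8), heading=90, pen down
LT 90: heading 90 -> 180
FD 8: (-4,-8) -> (-12,-8) [heading=180, draw]
FD 10: (-12,-8) -> (-22,-8) [heading=180, draw]
BK 10: (-22,-8) -> (-12,-8) [heading=180, draw]
RT 90: heading 180 -> 90
RT 141: heading 90 -> 309
FD 6: (-12,-8) -> (-8.224,-12.663) [heading=309, draw]
FD 15: (-8.224,-12.663) -> (1.216,-24.32) [heading=309, draw]
FD 10: (1.216,-24.32) -> (7.509,-32.092) [heading=309, draw]
FD 13: (7.509,-32.092) -> (15.69,-42.194) [heading=309, draw]
RT 270: heading 309 -> 39
PU: pen up
Final: pos=(15.69,-42.194), heading=39, 7 segment(s) drawn

Start position: (-4, -8)
Final position: (15.69, -42.194)
Distance = 39.458; >= 1e-6 -> NOT closed

Answer: no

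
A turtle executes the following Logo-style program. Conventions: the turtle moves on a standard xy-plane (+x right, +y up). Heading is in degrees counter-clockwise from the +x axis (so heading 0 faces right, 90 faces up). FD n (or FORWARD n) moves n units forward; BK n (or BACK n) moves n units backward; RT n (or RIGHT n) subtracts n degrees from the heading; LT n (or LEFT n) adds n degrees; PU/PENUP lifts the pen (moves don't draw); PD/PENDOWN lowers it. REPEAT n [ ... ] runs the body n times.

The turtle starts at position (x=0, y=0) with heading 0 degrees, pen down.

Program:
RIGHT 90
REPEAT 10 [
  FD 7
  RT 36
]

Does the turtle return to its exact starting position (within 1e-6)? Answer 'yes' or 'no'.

Answer: yes

Derivation:
Executing turtle program step by step:
Start: pos=(0,0), heading=0, pen down
RT 90: heading 0 -> 270
REPEAT 10 [
  -- iteration 1/10 --
  FD 7: (0,0) -> (0,-7) [heading=270, draw]
  RT 36: heading 270 -> 234
  -- iteration 2/10 --
  FD 7: (0,-7) -> (-4.114,-12.663) [heading=234, draw]
  RT 36: heading 234 -> 198
  -- iteration 3/10 --
  FD 7: (-4.114,-12.663) -> (-10.772,-14.826) [heading=198, draw]
  RT 36: heading 198 -> 162
  -- iteration 4/10 --
  FD 7: (-10.772,-14.826) -> (-17.429,-12.663) [heading=162, draw]
  RT 36: heading 162 -> 126
  -- iteration 5/10 --
  FD 7: (-17.429,-12.663) -> (-21.544,-7) [heading=126, draw]
  RT 36: heading 126 -> 90
  -- iteration 6/10 --
  FD 7: (-21.544,-7) -> (-21.544,0) [heading=90, draw]
  RT 36: heading 90 -> 54
  -- iteration 7/10 --
  FD 7: (-21.544,0) -> (-17.429,5.663) [heading=54, draw]
  RT 36: heading 54 -> 18
  -- iteration 8/10 --
  FD 7: (-17.429,5.663) -> (-10.772,7.826) [heading=18, draw]
  RT 36: heading 18 -> 342
  -- iteration 9/10 --
  FD 7: (-10.772,7.826) -> (-4.114,5.663) [heading=342, draw]
  RT 36: heading 342 -> 306
  -- iteration 10/10 --
  FD 7: (-4.114,5.663) -> (0,0) [heading=306, draw]
  RT 36: heading 306 -> 270
]
Final: pos=(0,0), heading=270, 10 segment(s) drawn

Start position: (0, 0)
Final position: (0, 0)
Distance = 0; < 1e-6 -> CLOSED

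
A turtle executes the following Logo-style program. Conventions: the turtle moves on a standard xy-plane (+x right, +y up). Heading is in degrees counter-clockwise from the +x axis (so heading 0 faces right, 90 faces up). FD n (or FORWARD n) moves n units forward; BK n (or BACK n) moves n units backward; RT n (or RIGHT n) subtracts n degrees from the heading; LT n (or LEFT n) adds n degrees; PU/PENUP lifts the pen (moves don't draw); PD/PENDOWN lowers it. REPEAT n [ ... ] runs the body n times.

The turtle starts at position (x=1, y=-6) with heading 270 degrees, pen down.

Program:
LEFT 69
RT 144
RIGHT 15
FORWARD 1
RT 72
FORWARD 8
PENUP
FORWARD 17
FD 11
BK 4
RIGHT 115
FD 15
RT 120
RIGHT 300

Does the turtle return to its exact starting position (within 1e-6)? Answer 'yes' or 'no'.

Answer: no

Derivation:
Executing turtle program step by step:
Start: pos=(1,-6), heading=270, pen down
LT 69: heading 270 -> 339
RT 144: heading 339 -> 195
RT 15: heading 195 -> 180
FD 1: (1,-6) -> (0,-6) [heading=180, draw]
RT 72: heading 180 -> 108
FD 8: (0,-6) -> (-2.472,1.608) [heading=108, draw]
PU: pen up
FD 17: (-2.472,1.608) -> (-7.725,17.776) [heading=108, move]
FD 11: (-7.725,17.776) -> (-11.125,28.238) [heading=108, move]
BK 4: (-11.125,28.238) -> (-9.889,24.434) [heading=108, move]
RT 115: heading 108 -> 353
FD 15: (-9.889,24.434) -> (5,22.606) [heading=353, move]
RT 120: heading 353 -> 233
RT 300: heading 233 -> 293
Final: pos=(5,22.606), heading=293, 2 segment(s) drawn

Start position: (1, -6)
Final position: (5, 22.606)
Distance = 28.884; >= 1e-6 -> NOT closed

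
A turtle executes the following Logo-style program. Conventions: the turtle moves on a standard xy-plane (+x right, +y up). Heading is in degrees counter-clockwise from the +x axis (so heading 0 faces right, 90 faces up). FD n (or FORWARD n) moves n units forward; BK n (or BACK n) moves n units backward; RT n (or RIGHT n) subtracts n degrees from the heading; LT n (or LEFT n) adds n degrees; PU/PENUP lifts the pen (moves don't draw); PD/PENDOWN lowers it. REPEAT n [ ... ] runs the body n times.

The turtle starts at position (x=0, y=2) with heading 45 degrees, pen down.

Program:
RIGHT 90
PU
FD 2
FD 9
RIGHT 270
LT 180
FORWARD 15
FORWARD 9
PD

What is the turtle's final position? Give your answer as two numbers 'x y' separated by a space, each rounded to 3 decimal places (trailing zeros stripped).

Executing turtle program step by step:
Start: pos=(0,2), heading=45, pen down
RT 90: heading 45 -> 315
PU: pen up
FD 2: (0,2) -> (1.414,0.586) [heading=315, move]
FD 9: (1.414,0.586) -> (7.778,-5.778) [heading=315, move]
RT 270: heading 315 -> 45
LT 180: heading 45 -> 225
FD 15: (7.778,-5.778) -> (-2.828,-16.385) [heading=225, move]
FD 9: (-2.828,-16.385) -> (-9.192,-22.749) [heading=225, move]
PD: pen down
Final: pos=(-9.192,-22.749), heading=225, 0 segment(s) drawn

Answer: -9.192 -22.749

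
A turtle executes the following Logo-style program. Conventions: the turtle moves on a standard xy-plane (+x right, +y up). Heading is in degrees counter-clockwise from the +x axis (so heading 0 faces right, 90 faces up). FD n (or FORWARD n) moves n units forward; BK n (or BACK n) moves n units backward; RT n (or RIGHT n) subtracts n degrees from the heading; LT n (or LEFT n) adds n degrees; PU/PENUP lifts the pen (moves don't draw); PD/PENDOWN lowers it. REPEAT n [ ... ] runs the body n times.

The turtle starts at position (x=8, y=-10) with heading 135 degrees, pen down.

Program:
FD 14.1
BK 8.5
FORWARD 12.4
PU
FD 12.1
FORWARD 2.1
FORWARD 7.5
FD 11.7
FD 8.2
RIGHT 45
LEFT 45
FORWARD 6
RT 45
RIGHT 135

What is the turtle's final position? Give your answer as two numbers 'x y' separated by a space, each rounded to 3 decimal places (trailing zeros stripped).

Executing turtle program step by step:
Start: pos=(8,-10), heading=135, pen down
FD 14.1: (8,-10) -> (-1.97,-0.03) [heading=135, draw]
BK 8.5: (-1.97,-0.03) -> (4.04,-6.04) [heading=135, draw]
FD 12.4: (4.04,-6.04) -> (-4.728,2.728) [heading=135, draw]
PU: pen up
FD 12.1: (-4.728,2.728) -> (-13.284,11.284) [heading=135, move]
FD 2.1: (-13.284,11.284) -> (-14.769,12.769) [heading=135, move]
FD 7.5: (-14.769,12.769) -> (-20.072,18.072) [heading=135, move]
FD 11.7: (-20.072,18.072) -> (-28.345,26.345) [heading=135, move]
FD 8.2: (-28.345,26.345) -> (-34.144,32.144) [heading=135, move]
RT 45: heading 135 -> 90
LT 45: heading 90 -> 135
FD 6: (-34.144,32.144) -> (-38.386,36.386) [heading=135, move]
RT 45: heading 135 -> 90
RT 135: heading 90 -> 315
Final: pos=(-38.386,36.386), heading=315, 3 segment(s) drawn

Answer: -38.386 36.386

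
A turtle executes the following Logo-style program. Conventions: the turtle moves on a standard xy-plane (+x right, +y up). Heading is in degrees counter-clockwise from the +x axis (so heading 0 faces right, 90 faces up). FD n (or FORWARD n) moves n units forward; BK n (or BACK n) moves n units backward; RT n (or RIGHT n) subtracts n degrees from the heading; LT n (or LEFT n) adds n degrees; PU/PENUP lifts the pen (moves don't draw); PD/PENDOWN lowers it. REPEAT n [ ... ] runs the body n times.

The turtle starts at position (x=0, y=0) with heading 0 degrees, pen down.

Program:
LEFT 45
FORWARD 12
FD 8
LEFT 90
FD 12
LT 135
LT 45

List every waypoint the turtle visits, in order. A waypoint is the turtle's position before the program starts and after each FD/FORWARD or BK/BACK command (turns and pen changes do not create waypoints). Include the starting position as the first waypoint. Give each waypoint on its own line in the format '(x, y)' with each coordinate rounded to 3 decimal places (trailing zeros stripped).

Executing turtle program step by step:
Start: pos=(0,0), heading=0, pen down
LT 45: heading 0 -> 45
FD 12: (0,0) -> (8.485,8.485) [heading=45, draw]
FD 8: (8.485,8.485) -> (14.142,14.142) [heading=45, draw]
LT 90: heading 45 -> 135
FD 12: (14.142,14.142) -> (5.657,22.627) [heading=135, draw]
LT 135: heading 135 -> 270
LT 45: heading 270 -> 315
Final: pos=(5.657,22.627), heading=315, 3 segment(s) drawn
Waypoints (4 total):
(0, 0)
(8.485, 8.485)
(14.142, 14.142)
(5.657, 22.627)

Answer: (0, 0)
(8.485, 8.485)
(14.142, 14.142)
(5.657, 22.627)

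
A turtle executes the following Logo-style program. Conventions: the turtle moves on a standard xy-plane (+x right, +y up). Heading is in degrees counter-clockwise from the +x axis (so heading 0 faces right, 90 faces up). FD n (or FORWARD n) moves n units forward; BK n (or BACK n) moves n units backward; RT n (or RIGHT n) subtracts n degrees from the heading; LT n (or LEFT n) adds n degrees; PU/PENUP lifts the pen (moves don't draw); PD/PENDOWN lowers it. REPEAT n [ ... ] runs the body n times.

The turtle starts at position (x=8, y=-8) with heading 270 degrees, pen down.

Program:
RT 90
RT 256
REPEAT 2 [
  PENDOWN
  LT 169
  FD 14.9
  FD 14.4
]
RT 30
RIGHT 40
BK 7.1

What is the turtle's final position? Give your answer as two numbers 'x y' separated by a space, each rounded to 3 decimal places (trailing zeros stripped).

Executing turtle program step by step:
Start: pos=(8,-8), heading=270, pen down
RT 90: heading 270 -> 180
RT 256: heading 180 -> 284
REPEAT 2 [
  -- iteration 1/2 --
  PD: pen down
  LT 169: heading 284 -> 93
  FD 14.9: (8,-8) -> (7.22,6.88) [heading=93, draw]
  FD 14.4: (7.22,6.88) -> (6.467,21.26) [heading=93, draw]
  -- iteration 2/2 --
  PD: pen down
  LT 169: heading 93 -> 262
  FD 14.9: (6.467,21.26) -> (4.393,6.505) [heading=262, draw]
  FD 14.4: (4.393,6.505) -> (2.389,-7.755) [heading=262, draw]
]
RT 30: heading 262 -> 232
RT 40: heading 232 -> 192
BK 7.1: (2.389,-7.755) -> (9.334,-6.279) [heading=192, draw]
Final: pos=(9.334,-6.279), heading=192, 5 segment(s) drawn

Answer: 9.334 -6.279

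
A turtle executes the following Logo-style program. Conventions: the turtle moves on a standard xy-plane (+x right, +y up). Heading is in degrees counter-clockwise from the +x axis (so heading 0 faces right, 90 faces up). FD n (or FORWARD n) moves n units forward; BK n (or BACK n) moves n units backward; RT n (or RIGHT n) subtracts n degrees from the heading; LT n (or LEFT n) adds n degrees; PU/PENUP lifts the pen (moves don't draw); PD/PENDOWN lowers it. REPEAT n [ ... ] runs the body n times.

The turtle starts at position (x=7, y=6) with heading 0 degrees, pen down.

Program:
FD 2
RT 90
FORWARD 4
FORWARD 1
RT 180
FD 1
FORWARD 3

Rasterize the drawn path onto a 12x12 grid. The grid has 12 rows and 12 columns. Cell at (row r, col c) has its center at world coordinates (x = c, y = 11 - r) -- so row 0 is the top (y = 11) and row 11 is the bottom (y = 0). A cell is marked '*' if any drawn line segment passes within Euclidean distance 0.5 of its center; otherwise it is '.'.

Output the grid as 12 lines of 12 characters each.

Segment 0: (7,6) -> (9,6)
Segment 1: (9,6) -> (9,2)
Segment 2: (9,2) -> (9,1)
Segment 3: (9,1) -> (9,2)
Segment 4: (9,2) -> (9,5)

Answer: ............
............
............
............
............
.......***..
.........*..
.........*..
.........*..
.........*..
.........*..
............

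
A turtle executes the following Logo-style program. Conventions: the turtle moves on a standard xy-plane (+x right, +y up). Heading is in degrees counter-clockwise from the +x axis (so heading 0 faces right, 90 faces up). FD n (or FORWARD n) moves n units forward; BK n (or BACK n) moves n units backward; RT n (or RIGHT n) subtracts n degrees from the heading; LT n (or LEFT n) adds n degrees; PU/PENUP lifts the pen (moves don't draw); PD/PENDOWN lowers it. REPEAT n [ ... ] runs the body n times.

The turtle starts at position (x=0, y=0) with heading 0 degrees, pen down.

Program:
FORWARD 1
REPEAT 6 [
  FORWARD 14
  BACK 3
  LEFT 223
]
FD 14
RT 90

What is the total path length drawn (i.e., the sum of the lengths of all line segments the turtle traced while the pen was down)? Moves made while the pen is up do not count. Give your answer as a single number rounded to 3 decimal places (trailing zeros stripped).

Answer: 117

Derivation:
Executing turtle program step by step:
Start: pos=(0,0), heading=0, pen down
FD 1: (0,0) -> (1,0) [heading=0, draw]
REPEAT 6 [
  -- iteration 1/6 --
  FD 14: (1,0) -> (15,0) [heading=0, draw]
  BK 3: (15,0) -> (12,0) [heading=0, draw]
  LT 223: heading 0 -> 223
  -- iteration 2/6 --
  FD 14: (12,0) -> (1.761,-9.548) [heading=223, draw]
  BK 3: (1.761,-9.548) -> (3.955,-7.502) [heading=223, draw]
  LT 223: heading 223 -> 86
  -- iteration 3/6 --
  FD 14: (3.955,-7.502) -> (4.932,6.464) [heading=86, draw]
  BK 3: (4.932,6.464) -> (4.722,3.471) [heading=86, draw]
  LT 223: heading 86 -> 309
  -- iteration 4/6 --
  FD 14: (4.722,3.471) -> (13.533,-7.409) [heading=309, draw]
  BK 3: (13.533,-7.409) -> (11.645,-5.077) [heading=309, draw]
  LT 223: heading 309 -> 172
  -- iteration 5/6 --
  FD 14: (11.645,-5.077) -> (-2.219,-3.129) [heading=172, draw]
  BK 3: (-2.219,-3.129) -> (0.752,-3.546) [heading=172, draw]
  LT 223: heading 172 -> 35
  -- iteration 6/6 --
  FD 14: (0.752,-3.546) -> (12.22,4.484) [heading=35, draw]
  BK 3: (12.22,4.484) -> (9.763,2.763) [heading=35, draw]
  LT 223: heading 35 -> 258
]
FD 14: (9.763,2.763) -> (6.852,-10.931) [heading=258, draw]
RT 90: heading 258 -> 168
Final: pos=(6.852,-10.931), heading=168, 14 segment(s) drawn

Segment lengths:
  seg 1: (0,0) -> (1,0), length = 1
  seg 2: (1,0) -> (15,0), length = 14
  seg 3: (15,0) -> (12,0), length = 3
  seg 4: (12,0) -> (1.761,-9.548), length = 14
  seg 5: (1.761,-9.548) -> (3.955,-7.502), length = 3
  seg 6: (3.955,-7.502) -> (4.932,6.464), length = 14
  seg 7: (4.932,6.464) -> (4.722,3.471), length = 3
  seg 8: (4.722,3.471) -> (13.533,-7.409), length = 14
  seg 9: (13.533,-7.409) -> (11.645,-5.077), length = 3
  seg 10: (11.645,-5.077) -> (-2.219,-3.129), length = 14
  seg 11: (-2.219,-3.129) -> (0.752,-3.546), length = 3
  seg 12: (0.752,-3.546) -> (12.22,4.484), length = 14
  seg 13: (12.22,4.484) -> (9.763,2.763), length = 3
  seg 14: (9.763,2.763) -> (6.852,-10.931), length = 14
Total = 117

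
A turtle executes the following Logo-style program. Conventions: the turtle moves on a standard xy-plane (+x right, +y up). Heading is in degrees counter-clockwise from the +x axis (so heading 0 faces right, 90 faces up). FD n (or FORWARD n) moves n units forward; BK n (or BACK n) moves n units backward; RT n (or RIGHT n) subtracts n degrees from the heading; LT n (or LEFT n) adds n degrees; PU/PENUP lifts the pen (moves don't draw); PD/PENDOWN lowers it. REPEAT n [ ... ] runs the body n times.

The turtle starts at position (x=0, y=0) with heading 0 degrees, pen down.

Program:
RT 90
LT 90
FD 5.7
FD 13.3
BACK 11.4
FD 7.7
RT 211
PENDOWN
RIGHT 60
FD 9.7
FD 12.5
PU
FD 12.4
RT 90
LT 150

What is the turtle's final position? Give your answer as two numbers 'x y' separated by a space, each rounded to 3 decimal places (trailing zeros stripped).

Answer: 15.904 34.595

Derivation:
Executing turtle program step by step:
Start: pos=(0,0), heading=0, pen down
RT 90: heading 0 -> 270
LT 90: heading 270 -> 0
FD 5.7: (0,0) -> (5.7,0) [heading=0, draw]
FD 13.3: (5.7,0) -> (19,0) [heading=0, draw]
BK 11.4: (19,0) -> (7.6,0) [heading=0, draw]
FD 7.7: (7.6,0) -> (15.3,0) [heading=0, draw]
RT 211: heading 0 -> 149
PD: pen down
RT 60: heading 149 -> 89
FD 9.7: (15.3,0) -> (15.469,9.699) [heading=89, draw]
FD 12.5: (15.469,9.699) -> (15.687,22.197) [heading=89, draw]
PU: pen up
FD 12.4: (15.687,22.197) -> (15.904,34.595) [heading=89, move]
RT 90: heading 89 -> 359
LT 150: heading 359 -> 149
Final: pos=(15.904,34.595), heading=149, 6 segment(s) drawn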